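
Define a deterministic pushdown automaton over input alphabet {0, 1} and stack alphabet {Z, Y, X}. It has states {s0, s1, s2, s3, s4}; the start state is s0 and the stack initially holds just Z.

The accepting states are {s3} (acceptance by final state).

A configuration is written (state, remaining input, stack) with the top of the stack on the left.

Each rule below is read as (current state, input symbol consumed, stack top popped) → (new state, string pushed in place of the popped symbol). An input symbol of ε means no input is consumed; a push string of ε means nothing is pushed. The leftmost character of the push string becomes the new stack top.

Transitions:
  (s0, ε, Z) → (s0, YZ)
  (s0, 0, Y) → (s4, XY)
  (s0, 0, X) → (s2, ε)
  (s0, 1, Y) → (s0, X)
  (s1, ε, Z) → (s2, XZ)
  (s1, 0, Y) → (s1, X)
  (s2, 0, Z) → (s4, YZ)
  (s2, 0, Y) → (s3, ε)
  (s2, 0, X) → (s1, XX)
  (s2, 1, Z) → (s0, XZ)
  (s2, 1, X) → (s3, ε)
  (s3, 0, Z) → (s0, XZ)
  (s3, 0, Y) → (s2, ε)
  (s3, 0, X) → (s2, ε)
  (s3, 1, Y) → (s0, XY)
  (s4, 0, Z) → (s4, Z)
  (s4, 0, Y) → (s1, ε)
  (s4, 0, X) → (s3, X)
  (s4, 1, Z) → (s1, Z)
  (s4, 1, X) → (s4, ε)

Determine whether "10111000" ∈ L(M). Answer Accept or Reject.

Reject

(s0, 10111000, Z) ⊢ (s0, 10111000, YZ) ⊢ (s0, 0111000, XZ) ⊢ (s2, 111000, Z) ⊢ (s0, 11000, XZ)
No transition applies at (s0, 11000, XZ); input not fully consumed.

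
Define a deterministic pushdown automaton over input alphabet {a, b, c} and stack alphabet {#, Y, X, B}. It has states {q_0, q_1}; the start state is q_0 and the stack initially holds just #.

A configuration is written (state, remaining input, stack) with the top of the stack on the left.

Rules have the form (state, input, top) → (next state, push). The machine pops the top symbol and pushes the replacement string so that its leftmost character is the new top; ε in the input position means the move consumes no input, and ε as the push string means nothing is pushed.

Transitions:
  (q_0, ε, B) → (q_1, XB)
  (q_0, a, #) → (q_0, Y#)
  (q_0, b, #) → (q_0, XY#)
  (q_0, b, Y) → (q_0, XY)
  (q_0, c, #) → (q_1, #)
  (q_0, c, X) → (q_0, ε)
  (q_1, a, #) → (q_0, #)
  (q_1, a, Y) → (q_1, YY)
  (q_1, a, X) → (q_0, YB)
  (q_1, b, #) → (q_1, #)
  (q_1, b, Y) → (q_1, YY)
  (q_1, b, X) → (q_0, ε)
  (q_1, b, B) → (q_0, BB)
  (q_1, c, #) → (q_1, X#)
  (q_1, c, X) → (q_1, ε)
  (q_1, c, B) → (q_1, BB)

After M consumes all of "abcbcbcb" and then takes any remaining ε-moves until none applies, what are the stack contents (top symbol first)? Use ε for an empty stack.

XY#

(q_0, abcbcbcb, #) ⊢ (q_0, bcbcbcb, Y#) ⊢ (q_0, cbcbcb, XY#) ⊢ (q_0, bcbcb, Y#) ⊢ (q_0, cbcb, XY#) ⊢ (q_0, bcb, Y#) ⊢ (q_0, cb, XY#) ⊢ (q_0, b, Y#) ⊢ (q_0, ε, XY#)
All input consumed in state q_0 with stack XY#.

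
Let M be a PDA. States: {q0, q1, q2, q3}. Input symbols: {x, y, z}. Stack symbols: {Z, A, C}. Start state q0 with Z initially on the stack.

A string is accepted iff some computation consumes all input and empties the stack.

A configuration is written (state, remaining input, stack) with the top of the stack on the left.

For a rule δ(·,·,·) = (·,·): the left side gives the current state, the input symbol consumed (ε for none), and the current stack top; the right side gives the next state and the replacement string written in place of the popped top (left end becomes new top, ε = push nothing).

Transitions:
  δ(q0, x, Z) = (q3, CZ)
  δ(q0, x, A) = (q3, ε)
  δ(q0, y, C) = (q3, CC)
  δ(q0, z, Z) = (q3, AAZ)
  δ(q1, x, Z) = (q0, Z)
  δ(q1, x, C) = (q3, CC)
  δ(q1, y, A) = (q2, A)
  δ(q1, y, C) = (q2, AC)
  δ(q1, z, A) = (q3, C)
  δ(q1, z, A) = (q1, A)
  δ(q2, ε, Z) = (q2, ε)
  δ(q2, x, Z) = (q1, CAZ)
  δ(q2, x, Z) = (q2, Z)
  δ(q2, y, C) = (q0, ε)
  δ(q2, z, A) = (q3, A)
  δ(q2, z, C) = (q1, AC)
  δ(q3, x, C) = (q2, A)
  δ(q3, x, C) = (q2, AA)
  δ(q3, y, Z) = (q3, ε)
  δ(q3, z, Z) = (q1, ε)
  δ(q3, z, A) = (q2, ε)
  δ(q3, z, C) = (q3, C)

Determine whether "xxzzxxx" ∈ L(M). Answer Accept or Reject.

Accept

One accepting computation: (q0, xxzzxxx, Z) ⊢ (q3, xzzxxx, CZ) ⊢ (q2, zzxxx, AZ) ⊢ (q3, zxxx, AZ) ⊢ (q2, xxx, Z) ⊢ (q2, xx, Z) ⊢ (q2, x, Z) ⊢ (q2, ε, Z) ⊢ (q2, ε, ε)
All input consumed and the stack is empty.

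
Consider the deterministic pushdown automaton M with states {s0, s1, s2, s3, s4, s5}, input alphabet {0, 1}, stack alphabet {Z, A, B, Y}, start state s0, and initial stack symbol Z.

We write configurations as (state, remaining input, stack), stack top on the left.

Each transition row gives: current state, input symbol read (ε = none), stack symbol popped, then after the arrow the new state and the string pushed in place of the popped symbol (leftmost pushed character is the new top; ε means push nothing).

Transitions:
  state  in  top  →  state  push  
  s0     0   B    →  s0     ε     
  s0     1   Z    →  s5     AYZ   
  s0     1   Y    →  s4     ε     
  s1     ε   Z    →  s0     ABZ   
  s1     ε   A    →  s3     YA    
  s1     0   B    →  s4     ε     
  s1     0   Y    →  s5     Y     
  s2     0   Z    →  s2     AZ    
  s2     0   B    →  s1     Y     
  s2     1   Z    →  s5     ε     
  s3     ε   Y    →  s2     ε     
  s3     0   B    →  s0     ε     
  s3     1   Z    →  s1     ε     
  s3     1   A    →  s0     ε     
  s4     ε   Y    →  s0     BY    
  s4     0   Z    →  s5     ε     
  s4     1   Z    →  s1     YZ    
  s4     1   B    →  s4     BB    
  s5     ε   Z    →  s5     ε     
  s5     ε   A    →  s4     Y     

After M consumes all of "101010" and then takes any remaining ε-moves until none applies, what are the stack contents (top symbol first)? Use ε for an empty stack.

ε

(s0, 101010, Z)
  read 1, top Z: go to s5, push AYZ → (s5, 01010, AYZ)
  ε-move, top A: go to s4, push Y → (s4, 01010, YYZ)
  ε-move, top Y: go to s0, push BY → (s0, 01010, BYYZ)
  read 0, top B: go to s0, push ε → (s0, 1010, YYZ)
  read 1, top Y: go to s4, push ε → (s4, 010, YZ)
  ε-move, top Y: go to s0, push BY → (s0, 010, BYZ)
  read 0, top B: go to s0, push ε → (s0, 10, YZ)
  read 1, top Y: go to s4, push ε → (s4, 0, Z)
  read 0, top Z: go to s5, push ε → (s5, ε, ε)
All input consumed in state s5 with stack ε.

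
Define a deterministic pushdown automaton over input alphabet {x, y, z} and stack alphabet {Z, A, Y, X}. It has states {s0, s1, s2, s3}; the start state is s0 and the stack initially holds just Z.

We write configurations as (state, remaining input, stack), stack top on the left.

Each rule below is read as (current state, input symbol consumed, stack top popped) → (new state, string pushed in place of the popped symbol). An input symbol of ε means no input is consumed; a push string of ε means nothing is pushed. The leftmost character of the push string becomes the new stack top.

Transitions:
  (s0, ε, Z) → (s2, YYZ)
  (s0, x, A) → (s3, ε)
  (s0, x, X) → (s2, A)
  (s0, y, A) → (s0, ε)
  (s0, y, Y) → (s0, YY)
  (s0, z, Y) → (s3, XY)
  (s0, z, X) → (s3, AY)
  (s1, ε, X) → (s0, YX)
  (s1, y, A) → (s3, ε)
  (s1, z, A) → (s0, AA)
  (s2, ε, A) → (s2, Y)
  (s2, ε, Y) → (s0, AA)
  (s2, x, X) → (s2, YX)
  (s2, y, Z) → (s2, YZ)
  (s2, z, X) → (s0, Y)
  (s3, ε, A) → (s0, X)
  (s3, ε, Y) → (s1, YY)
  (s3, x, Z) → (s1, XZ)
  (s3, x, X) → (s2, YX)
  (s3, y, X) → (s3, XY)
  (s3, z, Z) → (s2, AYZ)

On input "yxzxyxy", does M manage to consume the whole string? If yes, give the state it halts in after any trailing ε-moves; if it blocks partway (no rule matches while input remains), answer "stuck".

stuck

(s0, yxzxyxy, Z) ⊢ (s2, yxzxyxy, YYZ) ⊢ (s0, yxzxyxy, AAYZ) ⊢ (s0, xzxyxy, AYZ) ⊢ (s3, zxyxy, YZ) ⊢ (s1, zxyxy, YYZ)
No transition for (s1, z, top Y); M blocks with input zxyxy remaining.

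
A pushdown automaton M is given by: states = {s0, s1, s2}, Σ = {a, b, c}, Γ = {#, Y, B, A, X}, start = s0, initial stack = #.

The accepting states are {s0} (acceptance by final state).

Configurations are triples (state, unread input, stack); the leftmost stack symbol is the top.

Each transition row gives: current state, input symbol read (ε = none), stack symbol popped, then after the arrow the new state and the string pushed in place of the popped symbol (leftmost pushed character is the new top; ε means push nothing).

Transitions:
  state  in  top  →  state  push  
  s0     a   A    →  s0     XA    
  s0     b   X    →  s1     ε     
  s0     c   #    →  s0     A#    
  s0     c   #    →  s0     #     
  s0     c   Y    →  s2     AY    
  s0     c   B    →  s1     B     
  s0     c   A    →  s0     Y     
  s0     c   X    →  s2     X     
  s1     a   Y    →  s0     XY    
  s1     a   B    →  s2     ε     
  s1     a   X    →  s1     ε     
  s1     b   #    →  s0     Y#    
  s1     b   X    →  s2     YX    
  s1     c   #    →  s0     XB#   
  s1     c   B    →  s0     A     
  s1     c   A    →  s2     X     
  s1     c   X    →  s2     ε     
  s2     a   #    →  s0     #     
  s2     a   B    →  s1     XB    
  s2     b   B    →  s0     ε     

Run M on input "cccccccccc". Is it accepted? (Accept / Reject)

One accepting computation: (s0, cccccccccc, #) ⊢ (s0, ccccccccc, #) ⊢ (s0, cccccccc, #) ⊢ (s0, ccccccc, #) ⊢ (s0, cccccc, #) ⊢ (s0, ccccc, #) ⊢ (s0, cccc, #) ⊢ (s0, ccc, #) ⊢ (s0, cc, #) ⊢ (s0, c, A#) ⊢ (s0, ε, Y#)
All input consumed and state s0 ∈ F.

Accept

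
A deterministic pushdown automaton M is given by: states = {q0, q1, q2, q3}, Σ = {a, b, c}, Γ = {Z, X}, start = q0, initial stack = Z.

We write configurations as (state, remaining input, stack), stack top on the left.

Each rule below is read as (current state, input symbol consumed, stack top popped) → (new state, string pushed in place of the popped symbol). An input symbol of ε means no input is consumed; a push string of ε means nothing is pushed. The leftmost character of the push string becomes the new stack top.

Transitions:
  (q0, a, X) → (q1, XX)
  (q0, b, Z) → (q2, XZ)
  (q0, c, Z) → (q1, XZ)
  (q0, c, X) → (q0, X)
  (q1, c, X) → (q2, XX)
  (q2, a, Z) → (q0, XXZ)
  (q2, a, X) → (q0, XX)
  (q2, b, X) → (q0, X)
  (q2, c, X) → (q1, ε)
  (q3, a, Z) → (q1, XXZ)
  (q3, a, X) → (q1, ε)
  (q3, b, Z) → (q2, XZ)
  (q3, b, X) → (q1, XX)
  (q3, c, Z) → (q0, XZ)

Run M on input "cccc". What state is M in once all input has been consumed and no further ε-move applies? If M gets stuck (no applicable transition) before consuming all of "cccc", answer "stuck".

(q0, cccc, Z)
  read c, top Z: go to q1, push XZ → (q1, ccc, XZ)
  read c, top X: go to q2, push XX → (q2, cc, XXZ)
  read c, top X: go to q1, push ε → (q1, c, XZ)
  read c, top X: go to q2, push XX → (q2, ε, XXZ)
All input consumed; M is in state q2.

q2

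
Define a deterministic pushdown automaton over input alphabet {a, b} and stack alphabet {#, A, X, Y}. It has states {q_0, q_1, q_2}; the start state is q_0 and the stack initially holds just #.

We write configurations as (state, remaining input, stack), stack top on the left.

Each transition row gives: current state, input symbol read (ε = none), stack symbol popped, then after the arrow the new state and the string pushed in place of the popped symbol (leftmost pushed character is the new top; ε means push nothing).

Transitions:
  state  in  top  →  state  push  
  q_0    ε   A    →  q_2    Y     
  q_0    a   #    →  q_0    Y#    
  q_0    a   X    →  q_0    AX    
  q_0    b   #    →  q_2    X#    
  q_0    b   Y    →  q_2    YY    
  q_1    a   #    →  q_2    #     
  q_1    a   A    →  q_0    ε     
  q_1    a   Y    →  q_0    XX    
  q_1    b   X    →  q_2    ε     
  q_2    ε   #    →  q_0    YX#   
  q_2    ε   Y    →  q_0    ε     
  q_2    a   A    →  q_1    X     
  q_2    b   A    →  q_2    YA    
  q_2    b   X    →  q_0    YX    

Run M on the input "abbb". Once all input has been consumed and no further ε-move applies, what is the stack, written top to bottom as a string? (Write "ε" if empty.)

(q_0, abbb, #)
  read a, top #: go to q_0, push Y# → (q_0, bbb, Y#)
  read b, top Y: go to q_2, push YY → (q_2, bb, YY#)
  ε-move, top Y: go to q_0, push ε → (q_0, bb, Y#)
  read b, top Y: go to q_2, push YY → (q_2, b, YY#)
  ε-move, top Y: go to q_0, push ε → (q_0, b, Y#)
  read b, top Y: go to q_2, push YY → (q_2, ε, YY#)
  ε-move, top Y: go to q_0, push ε → (q_0, ε, Y#)
All input consumed in state q_0 with stack Y#.

Y#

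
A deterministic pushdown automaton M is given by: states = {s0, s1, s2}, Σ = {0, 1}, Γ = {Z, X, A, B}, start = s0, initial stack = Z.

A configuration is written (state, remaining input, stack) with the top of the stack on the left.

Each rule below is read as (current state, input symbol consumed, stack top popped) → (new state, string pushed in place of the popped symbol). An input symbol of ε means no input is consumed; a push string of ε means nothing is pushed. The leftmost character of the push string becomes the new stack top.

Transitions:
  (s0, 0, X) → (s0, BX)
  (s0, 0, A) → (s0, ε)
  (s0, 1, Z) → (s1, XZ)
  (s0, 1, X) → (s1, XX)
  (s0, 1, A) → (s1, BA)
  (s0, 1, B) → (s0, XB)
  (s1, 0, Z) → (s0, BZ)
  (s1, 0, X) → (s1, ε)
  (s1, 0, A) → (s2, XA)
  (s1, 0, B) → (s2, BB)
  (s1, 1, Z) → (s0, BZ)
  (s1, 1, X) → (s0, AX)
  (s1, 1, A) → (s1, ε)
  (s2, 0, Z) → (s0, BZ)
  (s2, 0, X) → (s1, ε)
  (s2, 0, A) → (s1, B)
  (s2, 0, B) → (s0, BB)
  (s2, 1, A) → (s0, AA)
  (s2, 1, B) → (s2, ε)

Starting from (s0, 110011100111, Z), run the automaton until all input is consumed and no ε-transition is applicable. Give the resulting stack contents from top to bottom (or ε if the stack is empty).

AXXBXXBXZ

(s0, 110011100111, Z)
  read 1, top Z: go to s1, push XZ → (s1, 10011100111, XZ)
  read 1, top X: go to s0, push AX → (s0, 0011100111, AXZ)
  read 0, top A: go to s0, push ε → (s0, 011100111, XZ)
  read 0, top X: go to s0, push BX → (s0, 11100111, BXZ)
  read 1, top B: go to s0, push XB → (s0, 1100111, XBXZ)
  read 1, top X: go to s1, push XX → (s1, 100111, XXBXZ)
  read 1, top X: go to s0, push AX → (s0, 00111, AXXBXZ)
  read 0, top A: go to s0, push ε → (s0, 0111, XXBXZ)
  read 0, top X: go to s0, push BX → (s0, 111, BXXBXZ)
  read 1, top B: go to s0, push XB → (s0, 11, XBXXBXZ)
  read 1, top X: go to s1, push XX → (s1, 1, XXBXXBXZ)
  read 1, top X: go to s0, push AX → (s0, ε, AXXBXXBXZ)
All input consumed in state s0 with stack AXXBXXBXZ.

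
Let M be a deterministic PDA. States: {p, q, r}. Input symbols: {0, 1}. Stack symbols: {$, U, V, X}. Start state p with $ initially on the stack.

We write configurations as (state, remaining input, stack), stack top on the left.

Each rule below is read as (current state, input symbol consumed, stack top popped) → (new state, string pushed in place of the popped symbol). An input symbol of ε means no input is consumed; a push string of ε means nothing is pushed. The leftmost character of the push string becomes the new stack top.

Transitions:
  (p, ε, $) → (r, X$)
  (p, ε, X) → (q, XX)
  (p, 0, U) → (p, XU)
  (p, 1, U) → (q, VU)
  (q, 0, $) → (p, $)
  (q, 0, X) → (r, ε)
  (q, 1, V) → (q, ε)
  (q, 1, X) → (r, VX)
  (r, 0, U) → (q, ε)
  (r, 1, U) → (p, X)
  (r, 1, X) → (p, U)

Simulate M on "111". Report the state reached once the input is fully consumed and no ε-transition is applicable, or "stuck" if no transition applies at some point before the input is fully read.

q

(p, 111, $)
  ε-move, top $: go to r, push X$ → (r, 111, X$)
  read 1, top X: go to p, push U → (p, 11, U$)
  read 1, top U: go to q, push VU → (q, 1, VU$)
  read 1, top V: go to q, push ε → (q, ε, U$)
All input consumed; M is in state q.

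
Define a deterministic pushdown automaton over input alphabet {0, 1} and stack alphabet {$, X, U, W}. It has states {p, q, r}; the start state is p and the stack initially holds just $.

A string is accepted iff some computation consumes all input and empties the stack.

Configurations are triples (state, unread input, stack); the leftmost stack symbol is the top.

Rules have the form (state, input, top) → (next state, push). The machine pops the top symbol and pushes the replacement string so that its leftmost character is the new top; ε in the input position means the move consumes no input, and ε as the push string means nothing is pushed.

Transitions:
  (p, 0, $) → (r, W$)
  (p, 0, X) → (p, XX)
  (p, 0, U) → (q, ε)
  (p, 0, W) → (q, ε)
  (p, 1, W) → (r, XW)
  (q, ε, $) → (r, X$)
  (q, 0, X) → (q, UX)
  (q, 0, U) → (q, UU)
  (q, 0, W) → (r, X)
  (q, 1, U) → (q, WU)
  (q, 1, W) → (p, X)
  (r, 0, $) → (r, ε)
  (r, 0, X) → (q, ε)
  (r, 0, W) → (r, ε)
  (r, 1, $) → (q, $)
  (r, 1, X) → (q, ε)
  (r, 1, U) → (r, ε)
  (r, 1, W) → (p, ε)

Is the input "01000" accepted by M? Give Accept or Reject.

Accept

(p, 01000, $) ⊢ (r, 1000, W$) ⊢ (p, 000, $) ⊢ (r, 00, W$) ⊢ (r, 0, $) ⊢ (r, ε, ε)
All input consumed and the stack is empty.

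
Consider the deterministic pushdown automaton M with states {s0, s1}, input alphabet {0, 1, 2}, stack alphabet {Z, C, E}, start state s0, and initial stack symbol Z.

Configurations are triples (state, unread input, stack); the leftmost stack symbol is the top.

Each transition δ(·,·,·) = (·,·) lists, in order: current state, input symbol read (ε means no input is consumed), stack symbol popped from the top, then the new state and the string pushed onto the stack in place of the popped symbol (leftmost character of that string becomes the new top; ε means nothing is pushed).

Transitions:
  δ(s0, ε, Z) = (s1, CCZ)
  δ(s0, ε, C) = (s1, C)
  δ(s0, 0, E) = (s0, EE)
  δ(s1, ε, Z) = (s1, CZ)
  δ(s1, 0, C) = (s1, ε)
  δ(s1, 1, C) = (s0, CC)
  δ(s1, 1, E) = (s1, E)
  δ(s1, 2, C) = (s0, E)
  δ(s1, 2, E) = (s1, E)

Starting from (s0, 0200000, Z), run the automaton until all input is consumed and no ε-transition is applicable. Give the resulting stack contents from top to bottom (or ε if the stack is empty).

EEEEEEZ

(s0, 0200000, Z) ⊢ (s1, 0200000, CCZ) ⊢ (s1, 200000, CZ) ⊢ (s0, 00000, EZ) ⊢ (s0, 0000, EEZ) ⊢ (s0, 000, EEEZ) ⊢ (s0, 00, EEEEZ) ⊢ (s0, 0, EEEEEZ) ⊢ (s0, ε, EEEEEEZ)
All input consumed in state s0 with stack EEEEEEZ.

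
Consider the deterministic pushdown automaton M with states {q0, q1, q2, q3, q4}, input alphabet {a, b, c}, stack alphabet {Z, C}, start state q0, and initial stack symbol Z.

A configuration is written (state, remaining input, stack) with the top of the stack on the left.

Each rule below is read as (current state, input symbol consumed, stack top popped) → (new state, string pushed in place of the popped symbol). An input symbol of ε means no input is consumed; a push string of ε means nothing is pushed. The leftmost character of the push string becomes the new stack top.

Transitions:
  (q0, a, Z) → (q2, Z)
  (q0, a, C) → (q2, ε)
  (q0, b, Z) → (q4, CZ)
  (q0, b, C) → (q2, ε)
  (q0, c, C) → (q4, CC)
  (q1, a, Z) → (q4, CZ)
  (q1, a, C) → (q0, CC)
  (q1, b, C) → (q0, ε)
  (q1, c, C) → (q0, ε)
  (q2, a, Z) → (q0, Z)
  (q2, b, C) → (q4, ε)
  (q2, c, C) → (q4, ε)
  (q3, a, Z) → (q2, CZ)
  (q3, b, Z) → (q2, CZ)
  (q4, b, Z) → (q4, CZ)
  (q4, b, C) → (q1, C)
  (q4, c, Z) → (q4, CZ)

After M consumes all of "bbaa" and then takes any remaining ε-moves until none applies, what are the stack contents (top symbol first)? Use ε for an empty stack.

CZ

(q0, bbaa, Z)
  read b, top Z: go to q4, push CZ → (q4, baa, CZ)
  read b, top C: go to q1, push C → (q1, aa, CZ)
  read a, top C: go to q0, push CC → (q0, a, CCZ)
  read a, top C: go to q2, push ε → (q2, ε, CZ)
All input consumed in state q2 with stack CZ.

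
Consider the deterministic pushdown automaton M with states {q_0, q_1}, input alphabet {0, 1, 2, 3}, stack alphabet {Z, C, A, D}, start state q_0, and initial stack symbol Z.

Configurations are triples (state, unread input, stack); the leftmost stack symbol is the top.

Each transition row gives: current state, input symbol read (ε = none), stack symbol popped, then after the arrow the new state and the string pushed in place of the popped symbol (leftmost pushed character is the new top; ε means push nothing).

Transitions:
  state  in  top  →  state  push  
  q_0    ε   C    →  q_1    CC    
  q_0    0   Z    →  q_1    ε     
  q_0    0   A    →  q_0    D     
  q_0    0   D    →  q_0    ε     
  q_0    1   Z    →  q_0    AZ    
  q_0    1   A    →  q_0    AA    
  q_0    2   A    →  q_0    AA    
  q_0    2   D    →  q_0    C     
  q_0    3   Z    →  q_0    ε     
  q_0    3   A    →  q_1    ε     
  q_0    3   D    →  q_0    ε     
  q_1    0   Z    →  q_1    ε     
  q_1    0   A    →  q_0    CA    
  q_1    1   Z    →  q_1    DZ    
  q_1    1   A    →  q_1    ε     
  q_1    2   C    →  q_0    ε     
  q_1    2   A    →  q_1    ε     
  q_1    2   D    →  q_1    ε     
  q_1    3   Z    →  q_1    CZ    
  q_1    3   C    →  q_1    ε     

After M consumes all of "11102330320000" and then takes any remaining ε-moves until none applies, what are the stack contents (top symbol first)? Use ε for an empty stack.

(q_0, 11102330320000, Z)
  read 1, top Z: go to q_0, push AZ → (q_0, 1102330320000, AZ)
  read 1, top A: go to q_0, push AA → (q_0, 102330320000, AAZ)
  read 1, top A: go to q_0, push AA → (q_0, 02330320000, AAAZ)
  read 0, top A: go to q_0, push D → (q_0, 2330320000, DAAZ)
  read 2, top D: go to q_0, push C → (q_0, 330320000, CAAZ)
  ε-move, top C: go to q_1, push CC → (q_1, 330320000, CCAAZ)
  read 3, top C: go to q_1, push ε → (q_1, 30320000, CAAZ)
  read 3, top C: go to q_1, push ε → (q_1, 0320000, AAZ)
  read 0, top A: go to q_0, push CA → (q_0, 320000, CAAZ)
  ε-move, top C: go to q_1, push CC → (q_1, 320000, CCAAZ)
  read 3, top C: go to q_1, push ε → (q_1, 20000, CAAZ)
  read 2, top C: go to q_0, push ε → (q_0, 0000, AAZ)
  read 0, top A: go to q_0, push D → (q_0, 000, DAZ)
  read 0, top D: go to q_0, push ε → (q_0, 00, AZ)
  read 0, top A: go to q_0, push D → (q_0, 0, DZ)
  read 0, top D: go to q_0, push ε → (q_0, ε, Z)
All input consumed in state q_0 with stack Z.

Z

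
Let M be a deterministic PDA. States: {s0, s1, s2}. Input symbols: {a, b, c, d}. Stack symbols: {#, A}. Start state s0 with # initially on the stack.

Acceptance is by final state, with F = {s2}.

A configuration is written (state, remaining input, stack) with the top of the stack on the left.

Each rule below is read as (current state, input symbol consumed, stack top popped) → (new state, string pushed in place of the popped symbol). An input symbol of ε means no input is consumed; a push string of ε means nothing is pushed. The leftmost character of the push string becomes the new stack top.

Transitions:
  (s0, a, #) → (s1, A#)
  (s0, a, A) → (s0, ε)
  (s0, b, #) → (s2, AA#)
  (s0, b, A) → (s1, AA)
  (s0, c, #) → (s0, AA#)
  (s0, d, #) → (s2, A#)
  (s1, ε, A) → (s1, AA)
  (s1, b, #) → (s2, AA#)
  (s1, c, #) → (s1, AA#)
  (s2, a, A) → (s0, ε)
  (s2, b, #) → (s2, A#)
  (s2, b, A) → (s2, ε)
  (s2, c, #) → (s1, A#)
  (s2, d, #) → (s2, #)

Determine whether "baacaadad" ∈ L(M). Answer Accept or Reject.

(s0, baacaadad, #)
  read b, top #: go to s2, push AA# → (s2, aacaadad, AA#)
  read a, top A: go to s0, push ε → (s0, acaadad, A#)
  read a, top A: go to s0, push ε → (s0, caadad, #)
  read c, top #: go to s0, push AA# → (s0, aadad, AA#)
  read a, top A: go to s0, push ε → (s0, adad, A#)
  read a, top A: go to s0, push ε → (s0, dad, #)
  read d, top #: go to s2, push A# → (s2, ad, A#)
  read a, top A: go to s0, push ε → (s0, d, #)
  read d, top #: go to s2, push A# → (s2, ε, A#)
All input consumed; state s2 ∈ F.

Accept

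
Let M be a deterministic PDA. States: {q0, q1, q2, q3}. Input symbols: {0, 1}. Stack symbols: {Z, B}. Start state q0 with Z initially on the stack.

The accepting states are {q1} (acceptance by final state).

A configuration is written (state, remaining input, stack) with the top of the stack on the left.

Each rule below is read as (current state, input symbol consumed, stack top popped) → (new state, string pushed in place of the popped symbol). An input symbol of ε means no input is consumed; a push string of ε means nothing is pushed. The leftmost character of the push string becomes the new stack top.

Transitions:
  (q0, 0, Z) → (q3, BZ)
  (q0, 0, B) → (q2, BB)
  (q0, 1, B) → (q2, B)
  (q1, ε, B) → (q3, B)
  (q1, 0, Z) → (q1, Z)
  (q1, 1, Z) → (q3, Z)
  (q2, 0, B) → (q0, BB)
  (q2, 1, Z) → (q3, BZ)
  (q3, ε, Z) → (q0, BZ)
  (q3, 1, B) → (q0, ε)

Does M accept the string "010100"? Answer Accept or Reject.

(q0, 010100, Z)
  read 0, top Z: go to q3, push BZ → (q3, 10100, BZ)
  read 1, top B: go to q0, push ε → (q0, 0100, Z)
  read 0, top Z: go to q3, push BZ → (q3, 100, BZ)
  read 1, top B: go to q0, push ε → (q0, 00, Z)
  read 0, top Z: go to q3, push BZ → (q3, 0, BZ)
No transition applies at (q3, 0, BZ); input not fully consumed.

Reject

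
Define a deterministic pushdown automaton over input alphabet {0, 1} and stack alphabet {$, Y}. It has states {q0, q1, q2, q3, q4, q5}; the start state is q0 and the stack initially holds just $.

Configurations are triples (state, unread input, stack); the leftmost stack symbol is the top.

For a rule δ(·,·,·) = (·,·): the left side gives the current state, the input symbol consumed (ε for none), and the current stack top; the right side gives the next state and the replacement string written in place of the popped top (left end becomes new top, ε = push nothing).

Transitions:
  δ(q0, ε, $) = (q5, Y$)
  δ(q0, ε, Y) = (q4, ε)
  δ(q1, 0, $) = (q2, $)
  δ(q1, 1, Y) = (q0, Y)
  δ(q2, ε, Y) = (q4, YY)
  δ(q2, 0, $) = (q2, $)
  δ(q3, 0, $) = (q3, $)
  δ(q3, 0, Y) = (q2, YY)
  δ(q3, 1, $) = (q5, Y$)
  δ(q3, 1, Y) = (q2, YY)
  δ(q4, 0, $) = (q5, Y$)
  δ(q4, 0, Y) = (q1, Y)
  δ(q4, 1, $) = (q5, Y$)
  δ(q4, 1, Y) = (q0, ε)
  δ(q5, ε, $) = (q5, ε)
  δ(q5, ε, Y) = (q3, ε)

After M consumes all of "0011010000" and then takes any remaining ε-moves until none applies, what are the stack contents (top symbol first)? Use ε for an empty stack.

(q0, 0011010000, $) ⊢ (q5, 0011010000, Y$) ⊢ (q3, 0011010000, $) ⊢ (q3, 011010000, $) ⊢ (q3, 11010000, $) ⊢ (q5, 1010000, Y$) ⊢ (q3, 1010000, $) ⊢ (q5, 010000, Y$) ⊢ (q3, 010000, $) ⊢ (q3, 10000, $) ⊢ (q5, 0000, Y$) ⊢ (q3, 0000, $) ⊢ (q3, 000, $) ⊢ (q3, 00, $) ⊢ (q3, 0, $) ⊢ (q3, ε, $)
All input consumed in state q3 with stack $.

$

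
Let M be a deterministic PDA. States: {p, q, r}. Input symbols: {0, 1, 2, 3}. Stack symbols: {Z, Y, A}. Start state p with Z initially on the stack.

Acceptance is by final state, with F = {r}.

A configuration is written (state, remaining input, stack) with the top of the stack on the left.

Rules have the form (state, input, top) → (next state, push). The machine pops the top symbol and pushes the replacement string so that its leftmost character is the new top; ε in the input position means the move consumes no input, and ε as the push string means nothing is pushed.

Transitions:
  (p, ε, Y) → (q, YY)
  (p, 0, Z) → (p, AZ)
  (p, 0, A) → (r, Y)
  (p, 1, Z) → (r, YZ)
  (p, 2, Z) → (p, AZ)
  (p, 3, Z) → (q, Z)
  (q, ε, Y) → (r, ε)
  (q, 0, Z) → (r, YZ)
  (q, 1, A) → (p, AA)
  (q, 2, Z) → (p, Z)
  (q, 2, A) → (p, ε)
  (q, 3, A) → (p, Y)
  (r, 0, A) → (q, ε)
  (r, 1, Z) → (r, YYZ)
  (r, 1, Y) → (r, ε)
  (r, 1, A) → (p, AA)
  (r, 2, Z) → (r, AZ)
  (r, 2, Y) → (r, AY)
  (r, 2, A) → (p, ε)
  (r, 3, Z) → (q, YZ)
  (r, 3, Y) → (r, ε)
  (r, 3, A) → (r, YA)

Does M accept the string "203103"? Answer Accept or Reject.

(p, 203103, Z) ⊢ (p, 03103, AZ) ⊢ (r, 3103, YZ) ⊢ (r, 103, Z) ⊢ (r, 03, YYZ)
No transition applies at (r, 03, YYZ); input not fully consumed.

Reject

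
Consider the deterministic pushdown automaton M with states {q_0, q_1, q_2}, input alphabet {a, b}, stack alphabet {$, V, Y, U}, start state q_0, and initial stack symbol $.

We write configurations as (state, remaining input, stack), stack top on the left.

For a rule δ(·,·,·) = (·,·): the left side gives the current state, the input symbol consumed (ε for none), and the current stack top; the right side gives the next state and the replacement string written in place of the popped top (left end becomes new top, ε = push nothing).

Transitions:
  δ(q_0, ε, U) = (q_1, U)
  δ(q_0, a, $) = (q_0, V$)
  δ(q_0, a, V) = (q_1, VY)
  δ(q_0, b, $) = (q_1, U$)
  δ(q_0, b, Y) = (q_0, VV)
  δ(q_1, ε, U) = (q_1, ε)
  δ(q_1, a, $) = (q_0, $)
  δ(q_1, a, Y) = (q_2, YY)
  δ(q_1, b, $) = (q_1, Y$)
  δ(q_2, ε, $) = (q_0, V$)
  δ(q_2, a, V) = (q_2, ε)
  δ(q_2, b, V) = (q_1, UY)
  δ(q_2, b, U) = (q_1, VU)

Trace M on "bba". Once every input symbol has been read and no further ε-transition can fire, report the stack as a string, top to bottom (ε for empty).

YY$

(q_0, bba, $) ⊢ (q_1, ba, U$) ⊢ (q_1, ba, $) ⊢ (q_1, a, Y$) ⊢ (q_2, ε, YY$)
All input consumed in state q_2 with stack YY$.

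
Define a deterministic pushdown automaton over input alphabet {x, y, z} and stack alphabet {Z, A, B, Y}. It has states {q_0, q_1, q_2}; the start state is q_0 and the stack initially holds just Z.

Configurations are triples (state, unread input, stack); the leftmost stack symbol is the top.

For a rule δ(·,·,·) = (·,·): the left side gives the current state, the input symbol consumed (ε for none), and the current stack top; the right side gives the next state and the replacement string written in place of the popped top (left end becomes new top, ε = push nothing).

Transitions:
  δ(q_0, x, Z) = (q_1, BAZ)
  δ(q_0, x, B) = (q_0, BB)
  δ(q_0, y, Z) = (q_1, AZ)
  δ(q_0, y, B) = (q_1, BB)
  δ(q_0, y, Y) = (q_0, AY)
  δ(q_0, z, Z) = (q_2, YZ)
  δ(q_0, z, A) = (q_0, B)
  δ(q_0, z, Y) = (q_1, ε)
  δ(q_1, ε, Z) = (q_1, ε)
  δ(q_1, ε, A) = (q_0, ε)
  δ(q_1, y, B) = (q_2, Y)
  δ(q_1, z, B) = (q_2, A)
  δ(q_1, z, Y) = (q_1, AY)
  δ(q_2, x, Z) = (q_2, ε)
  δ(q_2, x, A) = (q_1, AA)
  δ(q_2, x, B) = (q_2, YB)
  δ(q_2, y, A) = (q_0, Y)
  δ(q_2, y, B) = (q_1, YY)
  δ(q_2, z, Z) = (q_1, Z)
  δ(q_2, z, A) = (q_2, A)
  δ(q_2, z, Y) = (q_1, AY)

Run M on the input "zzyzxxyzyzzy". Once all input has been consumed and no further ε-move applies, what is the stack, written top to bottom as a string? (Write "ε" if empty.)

(q_0, zzyzxxyzyzzy, Z)
  read z, top Z: go to q_2, push YZ → (q_2, zyzxxyzyzzy, YZ)
  read z, top Y: go to q_1, push AY → (q_1, yzxxyzyzzy, AYZ)
  ε-move, top A: go to q_0, push ε → (q_0, yzxxyzyzzy, YZ)
  read y, top Y: go to q_0, push AY → (q_0, zxxyzyzzy, AYZ)
  read z, top A: go to q_0, push B → (q_0, xxyzyzzy, BYZ)
  read x, top B: go to q_0, push BB → (q_0, xyzyzzy, BBYZ)
  read x, top B: go to q_0, push BB → (q_0, yzyzzy, BBBYZ)
  read y, top B: go to q_1, push BB → (q_1, zyzzy, BBBBYZ)
  read z, top B: go to q_2, push A → (q_2, yzzy, ABBBYZ)
  read y, top A: go to q_0, push Y → (q_0, zzy, YBBBYZ)
  read z, top Y: go to q_1, push ε → (q_1, zy, BBBYZ)
  read z, top B: go to q_2, push A → (q_2, y, ABBYZ)
  read y, top A: go to q_0, push Y → (q_0, ε, YBBYZ)
All input consumed in state q_0 with stack YBBYZ.

YBBYZ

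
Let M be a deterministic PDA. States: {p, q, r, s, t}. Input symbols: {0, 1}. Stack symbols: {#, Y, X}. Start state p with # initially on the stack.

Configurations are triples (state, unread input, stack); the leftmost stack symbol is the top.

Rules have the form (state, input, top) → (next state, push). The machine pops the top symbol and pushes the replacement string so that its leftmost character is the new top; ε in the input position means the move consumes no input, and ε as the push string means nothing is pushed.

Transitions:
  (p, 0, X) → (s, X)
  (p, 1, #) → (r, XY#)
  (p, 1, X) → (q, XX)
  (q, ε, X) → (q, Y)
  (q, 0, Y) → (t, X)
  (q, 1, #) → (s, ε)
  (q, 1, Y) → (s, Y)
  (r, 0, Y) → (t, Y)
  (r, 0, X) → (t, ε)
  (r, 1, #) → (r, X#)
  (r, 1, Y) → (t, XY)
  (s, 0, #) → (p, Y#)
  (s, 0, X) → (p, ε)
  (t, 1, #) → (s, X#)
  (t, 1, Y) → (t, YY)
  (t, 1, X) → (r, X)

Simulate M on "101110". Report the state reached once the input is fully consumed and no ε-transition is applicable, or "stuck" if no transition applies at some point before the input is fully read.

stuck

(p, 101110, #) ⊢ (r, 01110, XY#) ⊢ (t, 1110, Y#) ⊢ (t, 110, YY#) ⊢ (t, 10, YYY#) ⊢ (t, 0, YYYY#)
No transition for (t, 0, top Y); M blocks with input 0 remaining.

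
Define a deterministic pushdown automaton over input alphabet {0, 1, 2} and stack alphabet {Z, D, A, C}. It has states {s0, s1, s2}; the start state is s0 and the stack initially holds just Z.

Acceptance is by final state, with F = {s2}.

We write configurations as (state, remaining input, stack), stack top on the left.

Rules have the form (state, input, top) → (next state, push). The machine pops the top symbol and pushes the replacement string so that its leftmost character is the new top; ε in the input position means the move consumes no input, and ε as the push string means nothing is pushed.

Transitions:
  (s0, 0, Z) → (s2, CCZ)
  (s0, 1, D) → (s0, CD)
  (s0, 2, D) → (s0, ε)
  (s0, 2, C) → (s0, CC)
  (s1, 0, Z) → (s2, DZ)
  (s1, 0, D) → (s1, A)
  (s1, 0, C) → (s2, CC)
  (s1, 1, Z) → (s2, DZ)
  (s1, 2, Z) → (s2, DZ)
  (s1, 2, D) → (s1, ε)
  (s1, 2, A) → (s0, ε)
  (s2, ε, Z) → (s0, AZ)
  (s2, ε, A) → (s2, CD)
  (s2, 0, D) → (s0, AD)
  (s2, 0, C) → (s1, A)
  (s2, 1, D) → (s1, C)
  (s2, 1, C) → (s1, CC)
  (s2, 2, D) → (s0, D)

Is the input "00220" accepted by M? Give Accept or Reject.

Reject

(s0, 00220, Z)
  read 0, top Z: go to s2, push CCZ → (s2, 0220, CCZ)
  read 0, top C: go to s1, push A → (s1, 220, ACZ)
  read 2, top A: go to s0, push ε → (s0, 20, CZ)
  read 2, top C: go to s0, push CC → (s0, 0, CCZ)
No transition applies at (s0, 0, CCZ); input not fully consumed.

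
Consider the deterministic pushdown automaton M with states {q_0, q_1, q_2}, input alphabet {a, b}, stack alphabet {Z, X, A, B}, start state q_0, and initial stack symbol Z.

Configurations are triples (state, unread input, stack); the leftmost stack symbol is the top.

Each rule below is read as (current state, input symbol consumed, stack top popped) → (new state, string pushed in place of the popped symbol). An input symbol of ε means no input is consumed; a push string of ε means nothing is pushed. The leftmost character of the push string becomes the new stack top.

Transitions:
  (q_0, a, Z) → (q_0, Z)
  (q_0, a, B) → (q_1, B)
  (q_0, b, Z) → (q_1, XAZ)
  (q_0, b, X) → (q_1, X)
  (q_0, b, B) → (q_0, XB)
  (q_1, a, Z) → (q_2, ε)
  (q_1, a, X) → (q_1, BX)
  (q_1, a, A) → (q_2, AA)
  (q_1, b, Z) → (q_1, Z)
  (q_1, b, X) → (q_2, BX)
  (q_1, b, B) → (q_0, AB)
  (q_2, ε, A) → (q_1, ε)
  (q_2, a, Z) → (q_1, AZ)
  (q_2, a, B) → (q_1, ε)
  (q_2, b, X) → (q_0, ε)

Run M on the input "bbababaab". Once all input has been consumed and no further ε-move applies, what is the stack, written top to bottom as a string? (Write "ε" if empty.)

(q_0, bbababaab, Z) ⊢ (q_1, bababaab, XAZ) ⊢ (q_2, ababaab, BXAZ) ⊢ (q_1, babaab, XAZ) ⊢ (q_2, abaab, BXAZ) ⊢ (q_1, baab, XAZ) ⊢ (q_2, aab, BXAZ) ⊢ (q_1, ab, XAZ) ⊢ (q_1, b, BXAZ) ⊢ (q_0, ε, ABXAZ)
All input consumed in state q_0 with stack ABXAZ.

ABXAZ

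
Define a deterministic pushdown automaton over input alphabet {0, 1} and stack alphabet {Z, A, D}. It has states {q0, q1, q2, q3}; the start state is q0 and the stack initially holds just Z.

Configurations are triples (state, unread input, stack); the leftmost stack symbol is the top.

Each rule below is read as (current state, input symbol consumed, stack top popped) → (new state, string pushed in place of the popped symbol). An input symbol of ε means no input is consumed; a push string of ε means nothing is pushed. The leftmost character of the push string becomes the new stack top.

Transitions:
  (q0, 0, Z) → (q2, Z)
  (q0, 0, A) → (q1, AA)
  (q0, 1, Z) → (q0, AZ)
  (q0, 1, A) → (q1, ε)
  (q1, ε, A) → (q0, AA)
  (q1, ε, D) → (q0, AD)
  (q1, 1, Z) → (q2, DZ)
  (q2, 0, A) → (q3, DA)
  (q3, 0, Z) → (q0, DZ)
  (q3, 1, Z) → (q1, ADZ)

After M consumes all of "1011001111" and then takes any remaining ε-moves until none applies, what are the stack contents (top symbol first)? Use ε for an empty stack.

AAAAAAAZ

(q0, 1011001111, Z) ⊢ (q0, 011001111, AZ) ⊢ (q1, 11001111, AAZ) ⊢ (q0, 11001111, AAAZ) ⊢ (q1, 1001111, AAZ) ⊢ (q0, 1001111, AAAZ) ⊢ (q1, 001111, AAZ) ⊢ (q0, 001111, AAAZ) ⊢ (q1, 01111, AAAAZ) ⊢ (q0, 01111, AAAAAZ) ⊢ (q1, 1111, AAAAAAZ) ⊢ (q0, 1111, AAAAAAAZ) ⊢ (q1, 111, AAAAAAZ) ⊢ (q0, 111, AAAAAAAZ) ⊢ (q1, 11, AAAAAAZ) ⊢ (q0, 11, AAAAAAAZ) ⊢ (q1, 1, AAAAAAZ) ⊢ (q0, 1, AAAAAAAZ) ⊢ (q1, ε, AAAAAAZ) ⊢ (q0, ε, AAAAAAAZ)
All input consumed in state q0 with stack AAAAAAAZ.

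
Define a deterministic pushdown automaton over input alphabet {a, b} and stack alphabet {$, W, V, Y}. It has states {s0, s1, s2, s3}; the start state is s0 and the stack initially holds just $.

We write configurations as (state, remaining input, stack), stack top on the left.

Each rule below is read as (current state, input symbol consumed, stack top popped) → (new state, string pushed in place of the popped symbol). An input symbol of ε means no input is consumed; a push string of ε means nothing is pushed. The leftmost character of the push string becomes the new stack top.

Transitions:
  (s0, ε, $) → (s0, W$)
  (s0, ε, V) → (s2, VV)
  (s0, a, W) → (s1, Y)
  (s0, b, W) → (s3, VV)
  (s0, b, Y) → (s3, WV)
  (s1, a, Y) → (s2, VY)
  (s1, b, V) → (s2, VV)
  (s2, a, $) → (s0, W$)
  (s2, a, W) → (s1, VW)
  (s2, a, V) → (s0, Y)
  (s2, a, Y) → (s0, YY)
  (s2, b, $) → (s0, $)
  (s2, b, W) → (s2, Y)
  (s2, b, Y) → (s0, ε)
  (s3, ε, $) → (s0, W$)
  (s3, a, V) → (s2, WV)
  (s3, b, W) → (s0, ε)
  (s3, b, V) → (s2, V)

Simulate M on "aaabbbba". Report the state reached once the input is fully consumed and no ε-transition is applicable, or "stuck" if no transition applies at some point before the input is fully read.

stuck

(s0, aaabbbba, $) ⊢ (s0, aaabbbba, W$) ⊢ (s1, aabbbba, Y$) ⊢ (s2, abbbba, VY$) ⊢ (s0, bbbba, YY$) ⊢ (s3, bbba, WVY$) ⊢ (s0, bba, VY$) ⊢ (s2, bba, VVY$)
No transition for (s2, b, top V); M blocks with input bba remaining.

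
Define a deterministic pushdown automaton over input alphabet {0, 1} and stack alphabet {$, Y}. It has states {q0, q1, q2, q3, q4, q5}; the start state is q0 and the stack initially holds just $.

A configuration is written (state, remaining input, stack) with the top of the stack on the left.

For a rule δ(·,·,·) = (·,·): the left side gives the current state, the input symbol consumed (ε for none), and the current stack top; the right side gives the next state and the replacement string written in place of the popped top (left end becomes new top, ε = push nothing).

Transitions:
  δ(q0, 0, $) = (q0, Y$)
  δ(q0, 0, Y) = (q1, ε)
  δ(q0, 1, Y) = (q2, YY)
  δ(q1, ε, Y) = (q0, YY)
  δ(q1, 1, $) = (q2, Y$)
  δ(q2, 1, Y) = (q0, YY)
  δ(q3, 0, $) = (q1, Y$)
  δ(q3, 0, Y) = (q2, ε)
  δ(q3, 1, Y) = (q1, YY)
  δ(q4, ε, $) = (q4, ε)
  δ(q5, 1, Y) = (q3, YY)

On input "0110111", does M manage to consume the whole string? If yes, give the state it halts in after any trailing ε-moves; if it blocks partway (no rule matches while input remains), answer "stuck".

q2

(q0, 0110111, $)
  read 0, top $: go to q0, push Y$ → (q0, 110111, Y$)
  read 1, top Y: go to q2, push YY → (q2, 10111, YY$)
  read 1, top Y: go to q0, push YY → (q0, 0111, YYY$)
  read 0, top Y: go to q1, push ε → (q1, 111, YY$)
  ε-move, top Y: go to q0, push YY → (q0, 111, YYY$)
  read 1, top Y: go to q2, push YY → (q2, 11, YYYY$)
  read 1, top Y: go to q0, push YY → (q0, 1, YYYYY$)
  read 1, top Y: go to q2, push YY → (q2, ε, YYYYYY$)
All input consumed; M is in state q2.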